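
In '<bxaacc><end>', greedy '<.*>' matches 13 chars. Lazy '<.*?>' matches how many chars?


Greedy '<.*>' tries to match as MUCH as possible.
Lazy '<.*?>' tries to match as LITTLE as possible.

String: '<bxaacc><end>'
Greedy '<.*>' starts at first '<' and extends to the LAST '>': '<bxaacc><end>' (13 chars)
Lazy '<.*?>' starts at first '<' and stops at the FIRST '>': '<bxaacc>' (8 chars)

8


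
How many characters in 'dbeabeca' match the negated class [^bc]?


Negated class [^bc] matches any char NOT in {b, c}
Scanning 'dbeabeca':
  pos 0: 'd' -> MATCH
  pos 1: 'b' -> no (excluded)
  pos 2: 'e' -> MATCH
  pos 3: 'a' -> MATCH
  pos 4: 'b' -> no (excluded)
  pos 5: 'e' -> MATCH
  pos 6: 'c' -> no (excluded)
  pos 7: 'a' -> MATCH
Total matches: 5

5


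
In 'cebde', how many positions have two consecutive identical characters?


Looking for consecutive identical characters in 'cebde':
  pos 0-1: 'c' vs 'e' -> different
  pos 1-2: 'e' vs 'b' -> different
  pos 2-3: 'b' vs 'd' -> different
  pos 3-4: 'd' vs 'e' -> different
Consecutive identical pairs: []
Count: 0

0


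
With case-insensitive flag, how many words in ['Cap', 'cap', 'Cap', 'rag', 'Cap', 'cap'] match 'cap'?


Case-insensitive matching: compare each word's lowercase form to 'cap'.
  'Cap' -> lower='cap' -> MATCH
  'cap' -> lower='cap' -> MATCH
  'Cap' -> lower='cap' -> MATCH
  'rag' -> lower='rag' -> no
  'Cap' -> lower='cap' -> MATCH
  'cap' -> lower='cap' -> MATCH
Matches: ['Cap', 'cap', 'Cap', 'Cap', 'cap']
Count: 5

5


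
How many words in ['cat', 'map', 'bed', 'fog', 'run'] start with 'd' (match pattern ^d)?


Pattern ^d anchors to start of word. Check which words begin with 'd':
  'cat' -> no
  'map' -> no
  'bed' -> no
  'fog' -> no
  'run' -> no
Matching words: []
Count: 0

0


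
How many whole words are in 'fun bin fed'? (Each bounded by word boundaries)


Word boundaries (\b) mark the start/end of each word.
Text: 'fun bin fed'
Splitting by whitespace:
  Word 1: 'fun'
  Word 2: 'bin'
  Word 3: 'fed'
Total whole words: 3

3


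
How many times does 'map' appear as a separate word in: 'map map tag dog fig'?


Scanning each word for exact match 'map':
  Word 1: 'map' -> MATCH
  Word 2: 'map' -> MATCH
  Word 3: 'tag' -> no
  Word 4: 'dog' -> no
  Word 5: 'fig' -> no
Total matches: 2

2


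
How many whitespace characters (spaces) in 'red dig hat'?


\s matches whitespace characters (spaces, tabs, etc.).
Text: 'red dig hat'
This text has 3 words separated by spaces.
Number of spaces = number of words - 1 = 3 - 1 = 2

2


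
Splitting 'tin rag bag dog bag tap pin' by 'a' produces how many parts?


Splitting by 'a' breaks the string at each occurrence of the separator.
Text: 'tin rag bag dog bag tap pin'
Parts after split:
  Part 1: 'tin r'
  Part 2: 'g b'
  Part 3: 'g dog b'
  Part 4: 'g t'
  Part 5: 'p pin'
Total parts: 5

5


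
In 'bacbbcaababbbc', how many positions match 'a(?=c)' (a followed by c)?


Lookahead 'a(?=c)' matches 'a' only when followed by 'c'.
String: 'bacbbcaababbbc'
Checking each position where char is 'a':
  pos 1: 'a' -> MATCH (next='c')
  pos 6: 'a' -> no (next='a')
  pos 7: 'a' -> no (next='b')
  pos 9: 'a' -> no (next='b')
Matching positions: [1]
Count: 1

1


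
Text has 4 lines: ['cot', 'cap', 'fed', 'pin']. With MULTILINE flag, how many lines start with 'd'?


With MULTILINE flag, ^ matches the start of each line.
Lines: ['cot', 'cap', 'fed', 'pin']
Checking which lines start with 'd':
  Line 1: 'cot' -> no
  Line 2: 'cap' -> no
  Line 3: 'fed' -> no
  Line 4: 'pin' -> no
Matching lines: []
Count: 0

0


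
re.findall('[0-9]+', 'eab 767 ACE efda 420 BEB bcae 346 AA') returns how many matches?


Pattern '[0-9]+' finds one or more digits.
Text: 'eab 767 ACE efda 420 BEB bcae 346 AA'
Scanning for matches:
  Match 1: '767'
  Match 2: '420'
  Match 3: '346'
Total matches: 3

3


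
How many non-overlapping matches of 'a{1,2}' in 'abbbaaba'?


Pattern 'a{1,2}' matches between 1 and 2 consecutive a's (greedy).
String: 'abbbaaba'
Finding runs of a's and applying greedy matching:
  Run at pos 0: 'a' (length 1)
  Run at pos 4: 'aa' (length 2)
  Run at pos 7: 'a' (length 1)
Matches: ['a', 'aa', 'a']
Count: 3

3


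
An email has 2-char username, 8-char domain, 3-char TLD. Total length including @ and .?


An email address has format: username@domain.tld
Username length: 2
'@' character: 1
Domain length: 8
'.' character: 1
TLD length: 3
Total = 2 + 1 + 8 + 1 + 3 = 15

15


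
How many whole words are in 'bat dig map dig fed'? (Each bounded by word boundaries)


Word boundaries (\b) mark the start/end of each word.
Text: 'bat dig map dig fed'
Splitting by whitespace:
  Word 1: 'bat'
  Word 2: 'dig'
  Word 3: 'map'
  Word 4: 'dig'
  Word 5: 'fed'
Total whole words: 5

5


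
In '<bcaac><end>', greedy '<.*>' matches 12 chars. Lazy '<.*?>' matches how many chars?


Greedy '<.*>' tries to match as MUCH as possible.
Lazy '<.*?>' tries to match as LITTLE as possible.

String: '<bcaac><end>'
Greedy '<.*>' starts at first '<' and extends to the LAST '>': '<bcaac><end>' (12 chars)
Lazy '<.*?>' starts at first '<' and stops at the FIRST '>': '<bcaac>' (7 chars)

7


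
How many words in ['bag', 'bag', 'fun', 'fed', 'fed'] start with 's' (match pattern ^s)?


Pattern ^s anchors to start of word. Check which words begin with 's':
  'bag' -> no
  'bag' -> no
  'fun' -> no
  'fed' -> no
  'fed' -> no
Matching words: []
Count: 0

0


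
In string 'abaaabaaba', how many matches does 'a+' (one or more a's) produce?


Pattern 'a+' matches one or more consecutive a's.
String: 'abaaabaaba'
Scanning for runs of a:
  Match 1: 'a' (length 1)
  Match 2: 'aaa' (length 3)
  Match 3: 'aa' (length 2)
  Match 4: 'a' (length 1)
Total matches: 4

4


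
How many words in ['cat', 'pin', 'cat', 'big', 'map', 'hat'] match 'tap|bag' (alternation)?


Alternation 'tap|bag' matches either 'tap' or 'bag'.
Checking each word:
  'cat' -> no
  'pin' -> no
  'cat' -> no
  'big' -> no
  'map' -> no
  'hat' -> no
Matches: []
Count: 0

0


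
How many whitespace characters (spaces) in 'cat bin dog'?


\s matches whitespace characters (spaces, tabs, etc.).
Text: 'cat bin dog'
This text has 3 words separated by spaces.
Number of spaces = number of words - 1 = 3 - 1 = 2

2


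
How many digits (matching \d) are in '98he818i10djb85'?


\d matches any digit 0-9.
Scanning '98he818i10djb85':
  pos 0: '9' -> DIGIT
  pos 1: '8' -> DIGIT
  pos 4: '8' -> DIGIT
  pos 5: '1' -> DIGIT
  pos 6: '8' -> DIGIT
  pos 8: '1' -> DIGIT
  pos 9: '0' -> DIGIT
  pos 13: '8' -> DIGIT
  pos 14: '5' -> DIGIT
Digits found: ['9', '8', '8', '1', '8', '1', '0', '8', '5']
Total: 9

9


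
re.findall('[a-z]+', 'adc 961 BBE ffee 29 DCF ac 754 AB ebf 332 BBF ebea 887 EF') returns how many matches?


Pattern '[a-z]+' finds one or more lowercase letters.
Text: 'adc 961 BBE ffee 29 DCF ac 754 AB ebf 332 BBF ebea 887 EF'
Scanning for matches:
  Match 1: 'adc'
  Match 2: 'ffee'
  Match 3: 'ac'
  Match 4: 'ebf'
  Match 5: 'ebea'
Total matches: 5

5


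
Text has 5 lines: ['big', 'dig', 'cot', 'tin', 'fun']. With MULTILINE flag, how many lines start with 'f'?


With MULTILINE flag, ^ matches the start of each line.
Lines: ['big', 'dig', 'cot', 'tin', 'fun']
Checking which lines start with 'f':
  Line 1: 'big' -> no
  Line 2: 'dig' -> no
  Line 3: 'cot' -> no
  Line 4: 'tin' -> no
  Line 5: 'fun' -> MATCH
Matching lines: ['fun']
Count: 1

1


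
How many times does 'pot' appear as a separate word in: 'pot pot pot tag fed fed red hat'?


Scanning each word for exact match 'pot':
  Word 1: 'pot' -> MATCH
  Word 2: 'pot' -> MATCH
  Word 3: 'pot' -> MATCH
  Word 4: 'tag' -> no
  Word 5: 'fed' -> no
  Word 6: 'fed' -> no
  Word 7: 'red' -> no
  Word 8: 'hat' -> no
Total matches: 3

3


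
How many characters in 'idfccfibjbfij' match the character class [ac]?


Character class [ac] matches any of: {a, c}
Scanning string 'idfccfibjbfij' character by character:
  pos 0: 'i' -> no
  pos 1: 'd' -> no
  pos 2: 'f' -> no
  pos 3: 'c' -> MATCH
  pos 4: 'c' -> MATCH
  pos 5: 'f' -> no
  pos 6: 'i' -> no
  pos 7: 'b' -> no
  pos 8: 'j' -> no
  pos 9: 'b' -> no
  pos 10: 'f' -> no
  pos 11: 'i' -> no
  pos 12: 'j' -> no
Total matches: 2

2


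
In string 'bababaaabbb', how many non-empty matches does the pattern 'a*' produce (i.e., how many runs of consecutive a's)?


Pattern 'a*' matches zero or more a's. We want non-empty runs of consecutive a's.
String: 'bababaaabbb'
Walking through the string to find runs of a's:
  Run 1: positions 1-1 -> 'a'
  Run 2: positions 3-3 -> 'a'
  Run 3: positions 5-7 -> 'aaa'
Non-empty runs found: ['a', 'a', 'aaa']
Count: 3

3


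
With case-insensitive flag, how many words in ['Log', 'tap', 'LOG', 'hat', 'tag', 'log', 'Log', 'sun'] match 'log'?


Case-insensitive matching: compare each word's lowercase form to 'log'.
  'Log' -> lower='log' -> MATCH
  'tap' -> lower='tap' -> no
  'LOG' -> lower='log' -> MATCH
  'hat' -> lower='hat' -> no
  'tag' -> lower='tag' -> no
  'log' -> lower='log' -> MATCH
  'Log' -> lower='log' -> MATCH
  'sun' -> lower='sun' -> no
Matches: ['Log', 'LOG', 'log', 'Log']
Count: 4

4


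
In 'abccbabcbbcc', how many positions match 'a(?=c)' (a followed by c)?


Lookahead 'a(?=c)' matches 'a' only when followed by 'c'.
String: 'abccbabcbbcc'
Checking each position where char is 'a':
  pos 0: 'a' -> no (next='b')
  pos 5: 'a' -> no (next='b')
Matching positions: []
Count: 0

0


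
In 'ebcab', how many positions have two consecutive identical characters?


Looking for consecutive identical characters in 'ebcab':
  pos 0-1: 'e' vs 'b' -> different
  pos 1-2: 'b' vs 'c' -> different
  pos 2-3: 'c' vs 'a' -> different
  pos 3-4: 'a' vs 'b' -> different
Consecutive identical pairs: []
Count: 0

0


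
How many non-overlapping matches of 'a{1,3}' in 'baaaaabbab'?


Pattern 'a{1,3}' matches between 1 and 3 consecutive a's (greedy).
String: 'baaaaabbab'
Finding runs of a's and applying greedy matching:
  Run at pos 1: 'aaaaa' (length 5)
  Run at pos 8: 'a' (length 1)
Matches: ['aaa', 'aa', 'a']
Count: 3

3


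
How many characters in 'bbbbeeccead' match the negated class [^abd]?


Negated class [^abd] matches any char NOT in {a, b, d}
Scanning 'bbbbeeccead':
  pos 0: 'b' -> no (excluded)
  pos 1: 'b' -> no (excluded)
  pos 2: 'b' -> no (excluded)
  pos 3: 'b' -> no (excluded)
  pos 4: 'e' -> MATCH
  pos 5: 'e' -> MATCH
  pos 6: 'c' -> MATCH
  pos 7: 'c' -> MATCH
  pos 8: 'e' -> MATCH
  pos 9: 'a' -> no (excluded)
  pos 10: 'd' -> no (excluded)
Total matches: 5

5


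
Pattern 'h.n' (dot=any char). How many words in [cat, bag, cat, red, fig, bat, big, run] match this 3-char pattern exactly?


Pattern 'h.n' means: starts with 'h', any single char, ends with 'n'.
Checking each word (must be exactly 3 chars):
  'cat' (len=3): no
  'bag' (len=3): no
  'cat' (len=3): no
  'red' (len=3): no
  'fig' (len=3): no
  'bat' (len=3): no
  'big' (len=3): no
  'run' (len=3): no
Matching words: []
Total: 0

0


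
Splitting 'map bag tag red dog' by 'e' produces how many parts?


Splitting by 'e' breaks the string at each occurrence of the separator.
Text: 'map bag tag red dog'
Parts after split:
  Part 1: 'map bag tag r'
  Part 2: 'd dog'
Total parts: 2

2


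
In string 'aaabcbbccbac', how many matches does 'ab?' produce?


Pattern 'ab?' matches 'a' optionally followed by 'b'.
String: 'aaabcbbccbac'
Scanning left to right for 'a' then checking next char:
  Match 1: 'a' (a not followed by b)
  Match 2: 'a' (a not followed by b)
  Match 3: 'ab' (a followed by b)
  Match 4: 'a' (a not followed by b)
Total matches: 4

4


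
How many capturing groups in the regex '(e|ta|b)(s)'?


To count capturing groups, count each '(' that starts a group.
Pattern: '(e|ta|b)(s)'
Walking through the pattern:
  Position 0: '(' -> group #1
  Position 8: '(' -> group #2
Total capturing groups: 2

2


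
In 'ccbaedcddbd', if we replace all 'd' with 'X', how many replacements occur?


re.sub('d', 'X', text) replaces every occurrence of 'd' with 'X'.
Text: 'ccbaedcddbd'
Scanning for 'd':
  pos 5: 'd' -> replacement #1
  pos 7: 'd' -> replacement #2
  pos 8: 'd' -> replacement #3
  pos 10: 'd' -> replacement #4
Total replacements: 4

4


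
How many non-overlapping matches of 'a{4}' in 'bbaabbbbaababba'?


Pattern 'a{4}' matches exactly 4 consecutive a's (greedy, non-overlapping).
String: 'bbaabbbbaababba'
Scanning for runs of a's:
  Run at pos 2: 'aa' (length 2) -> 0 match(es)
  Run at pos 8: 'aa' (length 2) -> 0 match(es)
  Run at pos 11: 'a' (length 1) -> 0 match(es)
  Run at pos 14: 'a' (length 1) -> 0 match(es)
Matches found: []
Total: 0

0


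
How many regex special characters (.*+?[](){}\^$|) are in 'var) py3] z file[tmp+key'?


Regex special characters are: . * + ? [ ] ( ) { } \ ^ $ |
Scanning 'var) py3] z file[tmp+key':
  pos 3: ')' -> SPECIAL
  pos 8: ']' -> SPECIAL
  pos 16: '[' -> SPECIAL
  pos 20: '+' -> SPECIAL
Special chars found: [')', ']', '[', '+']
Total: 4

4


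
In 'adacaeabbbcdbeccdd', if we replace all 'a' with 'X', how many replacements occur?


re.sub('a', 'X', text) replaces every occurrence of 'a' with 'X'.
Text: 'adacaeabbbcdbeccdd'
Scanning for 'a':
  pos 0: 'a' -> replacement #1
  pos 2: 'a' -> replacement #2
  pos 4: 'a' -> replacement #3
  pos 6: 'a' -> replacement #4
Total replacements: 4

4


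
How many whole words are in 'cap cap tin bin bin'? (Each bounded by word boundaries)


Word boundaries (\b) mark the start/end of each word.
Text: 'cap cap tin bin bin'
Splitting by whitespace:
  Word 1: 'cap'
  Word 2: 'cap'
  Word 3: 'tin'
  Word 4: 'bin'
  Word 5: 'bin'
Total whole words: 5

5


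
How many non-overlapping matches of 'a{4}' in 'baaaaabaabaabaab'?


Pattern 'a{4}' matches exactly 4 consecutive a's (greedy, non-overlapping).
String: 'baaaaabaabaabaab'
Scanning for runs of a's:
  Run at pos 1: 'aaaaa' (length 5) -> 1 match(es)
  Run at pos 7: 'aa' (length 2) -> 0 match(es)
  Run at pos 10: 'aa' (length 2) -> 0 match(es)
  Run at pos 13: 'aa' (length 2) -> 0 match(es)
Matches found: ['aaaa']
Total: 1

1


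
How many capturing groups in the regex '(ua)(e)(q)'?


To count capturing groups, count each '(' that starts a group.
Pattern: '(ua)(e)(q)'
Walking through the pattern:
  Position 0: '(' -> group #1
  Position 4: '(' -> group #2
  Position 7: '(' -> group #3
Total capturing groups: 3

3


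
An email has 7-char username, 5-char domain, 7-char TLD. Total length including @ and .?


An email address has format: username@domain.tld
Username length: 7
'@' character: 1
Domain length: 5
'.' character: 1
TLD length: 7
Total = 7 + 1 + 5 + 1 + 7 = 21

21


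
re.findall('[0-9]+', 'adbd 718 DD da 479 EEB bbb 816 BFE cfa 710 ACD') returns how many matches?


Pattern '[0-9]+' finds one or more digits.
Text: 'adbd 718 DD da 479 EEB bbb 816 BFE cfa 710 ACD'
Scanning for matches:
  Match 1: '718'
  Match 2: '479'
  Match 3: '816'
  Match 4: '710'
Total matches: 4

4


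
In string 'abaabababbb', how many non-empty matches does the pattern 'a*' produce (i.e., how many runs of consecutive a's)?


Pattern 'a*' matches zero or more a's. We want non-empty runs of consecutive a's.
String: 'abaabababbb'
Walking through the string to find runs of a's:
  Run 1: positions 0-0 -> 'a'
  Run 2: positions 2-3 -> 'aa'
  Run 3: positions 5-5 -> 'a'
  Run 4: positions 7-7 -> 'a'
Non-empty runs found: ['a', 'aa', 'a', 'a']
Count: 4

4


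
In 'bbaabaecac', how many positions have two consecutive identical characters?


Looking for consecutive identical characters in 'bbaabaecac':
  pos 0-1: 'b' vs 'b' -> MATCH ('bb')
  pos 1-2: 'b' vs 'a' -> different
  pos 2-3: 'a' vs 'a' -> MATCH ('aa')
  pos 3-4: 'a' vs 'b' -> different
  pos 4-5: 'b' vs 'a' -> different
  pos 5-6: 'a' vs 'e' -> different
  pos 6-7: 'e' vs 'c' -> different
  pos 7-8: 'c' vs 'a' -> different
  pos 8-9: 'a' vs 'c' -> different
Consecutive identical pairs: ['bb', 'aa']
Count: 2

2


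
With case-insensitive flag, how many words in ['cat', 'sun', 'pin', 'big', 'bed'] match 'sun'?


Case-insensitive matching: compare each word's lowercase form to 'sun'.
  'cat' -> lower='cat' -> no
  'sun' -> lower='sun' -> MATCH
  'pin' -> lower='pin' -> no
  'big' -> lower='big' -> no
  'bed' -> lower='bed' -> no
Matches: ['sun']
Count: 1

1


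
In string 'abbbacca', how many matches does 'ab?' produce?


Pattern 'ab?' matches 'a' optionally followed by 'b'.
String: 'abbbacca'
Scanning left to right for 'a' then checking next char:
  Match 1: 'ab' (a followed by b)
  Match 2: 'a' (a not followed by b)
  Match 3: 'a' (a not followed by b)
Total matches: 3

3


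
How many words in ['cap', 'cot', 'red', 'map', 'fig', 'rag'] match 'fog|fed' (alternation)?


Alternation 'fog|fed' matches either 'fog' or 'fed'.
Checking each word:
  'cap' -> no
  'cot' -> no
  'red' -> no
  'map' -> no
  'fig' -> no
  'rag' -> no
Matches: []
Count: 0

0


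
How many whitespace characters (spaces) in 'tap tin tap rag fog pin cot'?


\s matches whitespace characters (spaces, tabs, etc.).
Text: 'tap tin tap rag fog pin cot'
This text has 7 words separated by spaces.
Number of spaces = number of words - 1 = 7 - 1 = 6

6


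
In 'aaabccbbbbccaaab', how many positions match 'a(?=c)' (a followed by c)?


Lookahead 'a(?=c)' matches 'a' only when followed by 'c'.
String: 'aaabccbbbbccaaab'
Checking each position where char is 'a':
  pos 0: 'a' -> no (next='a')
  pos 1: 'a' -> no (next='a')
  pos 2: 'a' -> no (next='b')
  pos 12: 'a' -> no (next='a')
  pos 13: 'a' -> no (next='a')
  pos 14: 'a' -> no (next='b')
Matching positions: []
Count: 0

0


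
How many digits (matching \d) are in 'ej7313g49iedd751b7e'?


\d matches any digit 0-9.
Scanning 'ej7313g49iedd751b7e':
  pos 2: '7' -> DIGIT
  pos 3: '3' -> DIGIT
  pos 4: '1' -> DIGIT
  pos 5: '3' -> DIGIT
  pos 7: '4' -> DIGIT
  pos 8: '9' -> DIGIT
  pos 13: '7' -> DIGIT
  pos 14: '5' -> DIGIT
  pos 15: '1' -> DIGIT
  pos 17: '7' -> DIGIT
Digits found: ['7', '3', '1', '3', '4', '9', '7', '5', '1', '7']
Total: 10

10


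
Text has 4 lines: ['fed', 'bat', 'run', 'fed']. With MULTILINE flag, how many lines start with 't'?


With MULTILINE flag, ^ matches the start of each line.
Lines: ['fed', 'bat', 'run', 'fed']
Checking which lines start with 't':
  Line 1: 'fed' -> no
  Line 2: 'bat' -> no
  Line 3: 'run' -> no
  Line 4: 'fed' -> no
Matching lines: []
Count: 0

0


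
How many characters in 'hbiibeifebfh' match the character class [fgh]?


Character class [fgh] matches any of: {f, g, h}
Scanning string 'hbiibeifebfh' character by character:
  pos 0: 'h' -> MATCH
  pos 1: 'b' -> no
  pos 2: 'i' -> no
  pos 3: 'i' -> no
  pos 4: 'b' -> no
  pos 5: 'e' -> no
  pos 6: 'i' -> no
  pos 7: 'f' -> MATCH
  pos 8: 'e' -> no
  pos 9: 'b' -> no
  pos 10: 'f' -> MATCH
  pos 11: 'h' -> MATCH
Total matches: 4

4


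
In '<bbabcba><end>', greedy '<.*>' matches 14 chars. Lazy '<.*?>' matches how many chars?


Greedy '<.*>' tries to match as MUCH as possible.
Lazy '<.*?>' tries to match as LITTLE as possible.

String: '<bbabcba><end>'
Greedy '<.*>' starts at first '<' and extends to the LAST '>': '<bbabcba><end>' (14 chars)
Lazy '<.*?>' starts at first '<' and stops at the FIRST '>': '<bbabcba>' (9 chars)

9


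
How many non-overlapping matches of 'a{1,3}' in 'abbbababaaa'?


Pattern 'a{1,3}' matches between 1 and 3 consecutive a's (greedy).
String: 'abbbababaaa'
Finding runs of a's and applying greedy matching:
  Run at pos 0: 'a' (length 1)
  Run at pos 4: 'a' (length 1)
  Run at pos 6: 'a' (length 1)
  Run at pos 8: 'aaa' (length 3)
Matches: ['a', 'a', 'a', 'aaa']
Count: 4

4


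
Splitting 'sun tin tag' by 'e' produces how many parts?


Splitting by 'e' breaks the string at each occurrence of the separator.
Text: 'sun tin tag'
Parts after split:
  Part 1: 'sun tin tag'
Total parts: 1

1


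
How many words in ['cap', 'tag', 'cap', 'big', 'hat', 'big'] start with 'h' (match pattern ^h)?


Pattern ^h anchors to start of word. Check which words begin with 'h':
  'cap' -> no
  'tag' -> no
  'cap' -> no
  'big' -> no
  'hat' -> MATCH (starts with 'h')
  'big' -> no
Matching words: ['hat']
Count: 1

1


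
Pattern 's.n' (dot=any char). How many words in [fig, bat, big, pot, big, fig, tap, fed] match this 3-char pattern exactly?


Pattern 's.n' means: starts with 's', any single char, ends with 'n'.
Checking each word (must be exactly 3 chars):
  'fig' (len=3): no
  'bat' (len=3): no
  'big' (len=3): no
  'pot' (len=3): no
  'big' (len=3): no
  'fig' (len=3): no
  'tap' (len=3): no
  'fed' (len=3): no
Matching words: []
Total: 0

0


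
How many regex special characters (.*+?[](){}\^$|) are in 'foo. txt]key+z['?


Regex special characters are: . * + ? [ ] ( ) { } \ ^ $ |
Scanning 'foo. txt]key+z[':
  pos 3: '.' -> SPECIAL
  pos 8: ']' -> SPECIAL
  pos 12: '+' -> SPECIAL
  pos 14: '[' -> SPECIAL
Special chars found: ['.', ']', '+', '[']
Total: 4

4


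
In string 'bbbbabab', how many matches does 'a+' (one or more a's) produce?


Pattern 'a+' matches one or more consecutive a's.
String: 'bbbbabab'
Scanning for runs of a:
  Match 1: 'a' (length 1)
  Match 2: 'a' (length 1)
Total matches: 2

2


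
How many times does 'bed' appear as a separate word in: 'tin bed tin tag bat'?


Scanning each word for exact match 'bed':
  Word 1: 'tin' -> no
  Word 2: 'bed' -> MATCH
  Word 3: 'tin' -> no
  Word 4: 'tag' -> no
  Word 5: 'bat' -> no
Total matches: 1

1


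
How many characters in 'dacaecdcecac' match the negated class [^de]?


Negated class [^de] matches any char NOT in {d, e}
Scanning 'dacaecdcecac':
  pos 0: 'd' -> no (excluded)
  pos 1: 'a' -> MATCH
  pos 2: 'c' -> MATCH
  pos 3: 'a' -> MATCH
  pos 4: 'e' -> no (excluded)
  pos 5: 'c' -> MATCH
  pos 6: 'd' -> no (excluded)
  pos 7: 'c' -> MATCH
  pos 8: 'e' -> no (excluded)
  pos 9: 'c' -> MATCH
  pos 10: 'a' -> MATCH
  pos 11: 'c' -> MATCH
Total matches: 8

8


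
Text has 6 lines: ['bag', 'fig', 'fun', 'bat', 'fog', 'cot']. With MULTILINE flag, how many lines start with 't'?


With MULTILINE flag, ^ matches the start of each line.
Lines: ['bag', 'fig', 'fun', 'bat', 'fog', 'cot']
Checking which lines start with 't':
  Line 1: 'bag' -> no
  Line 2: 'fig' -> no
  Line 3: 'fun' -> no
  Line 4: 'bat' -> no
  Line 5: 'fog' -> no
  Line 6: 'cot' -> no
Matching lines: []
Count: 0

0


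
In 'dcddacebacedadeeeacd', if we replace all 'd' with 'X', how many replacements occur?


re.sub('d', 'X', text) replaces every occurrence of 'd' with 'X'.
Text: 'dcddacebacedadeeeacd'
Scanning for 'd':
  pos 0: 'd' -> replacement #1
  pos 2: 'd' -> replacement #2
  pos 3: 'd' -> replacement #3
  pos 11: 'd' -> replacement #4
  pos 13: 'd' -> replacement #5
  pos 19: 'd' -> replacement #6
Total replacements: 6

6


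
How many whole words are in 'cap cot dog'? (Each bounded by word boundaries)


Word boundaries (\b) mark the start/end of each word.
Text: 'cap cot dog'
Splitting by whitespace:
  Word 1: 'cap'
  Word 2: 'cot'
  Word 3: 'dog'
Total whole words: 3

3


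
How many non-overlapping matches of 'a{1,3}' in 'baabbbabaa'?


Pattern 'a{1,3}' matches between 1 and 3 consecutive a's (greedy).
String: 'baabbbabaa'
Finding runs of a's and applying greedy matching:
  Run at pos 1: 'aa' (length 2)
  Run at pos 6: 'a' (length 1)
  Run at pos 8: 'aa' (length 2)
Matches: ['aa', 'a', 'aa']
Count: 3

3


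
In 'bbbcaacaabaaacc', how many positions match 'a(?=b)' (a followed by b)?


Lookahead 'a(?=b)' matches 'a' only when followed by 'b'.
String: 'bbbcaacaabaaacc'
Checking each position where char is 'a':
  pos 4: 'a' -> no (next='a')
  pos 5: 'a' -> no (next='c')
  pos 7: 'a' -> no (next='a')
  pos 8: 'a' -> MATCH (next='b')
  pos 10: 'a' -> no (next='a')
  pos 11: 'a' -> no (next='a')
  pos 12: 'a' -> no (next='c')
Matching positions: [8]
Count: 1

1


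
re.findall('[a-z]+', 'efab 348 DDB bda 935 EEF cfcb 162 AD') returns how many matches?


Pattern '[a-z]+' finds one or more lowercase letters.
Text: 'efab 348 DDB bda 935 EEF cfcb 162 AD'
Scanning for matches:
  Match 1: 'efab'
  Match 2: 'bda'
  Match 3: 'cfcb'
Total matches: 3

3


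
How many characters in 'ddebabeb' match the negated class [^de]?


Negated class [^de] matches any char NOT in {d, e}
Scanning 'ddebabeb':
  pos 0: 'd' -> no (excluded)
  pos 1: 'd' -> no (excluded)
  pos 2: 'e' -> no (excluded)
  pos 3: 'b' -> MATCH
  pos 4: 'a' -> MATCH
  pos 5: 'b' -> MATCH
  pos 6: 'e' -> no (excluded)
  pos 7: 'b' -> MATCH
Total matches: 4

4


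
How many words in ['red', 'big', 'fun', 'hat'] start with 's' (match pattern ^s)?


Pattern ^s anchors to start of word. Check which words begin with 's':
  'red' -> no
  'big' -> no
  'fun' -> no
  'hat' -> no
Matching words: []
Count: 0

0


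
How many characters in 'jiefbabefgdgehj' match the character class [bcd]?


Character class [bcd] matches any of: {b, c, d}
Scanning string 'jiefbabefgdgehj' character by character:
  pos 0: 'j' -> no
  pos 1: 'i' -> no
  pos 2: 'e' -> no
  pos 3: 'f' -> no
  pos 4: 'b' -> MATCH
  pos 5: 'a' -> no
  pos 6: 'b' -> MATCH
  pos 7: 'e' -> no
  pos 8: 'f' -> no
  pos 9: 'g' -> no
  pos 10: 'd' -> MATCH
  pos 11: 'g' -> no
  pos 12: 'e' -> no
  pos 13: 'h' -> no
  pos 14: 'j' -> no
Total matches: 3

3


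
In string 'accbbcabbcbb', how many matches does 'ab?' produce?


Pattern 'ab?' matches 'a' optionally followed by 'b'.
String: 'accbbcabbcbb'
Scanning left to right for 'a' then checking next char:
  Match 1: 'a' (a not followed by b)
  Match 2: 'ab' (a followed by b)
Total matches: 2

2


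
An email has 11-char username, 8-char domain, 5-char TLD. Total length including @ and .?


An email address has format: username@domain.tld
Username length: 11
'@' character: 1
Domain length: 8
'.' character: 1
TLD length: 5
Total = 11 + 1 + 8 + 1 + 5 = 26

26


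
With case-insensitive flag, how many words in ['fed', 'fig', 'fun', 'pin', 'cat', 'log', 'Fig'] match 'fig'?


Case-insensitive matching: compare each word's lowercase form to 'fig'.
  'fed' -> lower='fed' -> no
  'fig' -> lower='fig' -> MATCH
  'fun' -> lower='fun' -> no
  'pin' -> lower='pin' -> no
  'cat' -> lower='cat' -> no
  'log' -> lower='log' -> no
  'Fig' -> lower='fig' -> MATCH
Matches: ['fig', 'Fig']
Count: 2

2


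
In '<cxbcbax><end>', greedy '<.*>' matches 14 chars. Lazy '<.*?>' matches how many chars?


Greedy '<.*>' tries to match as MUCH as possible.
Lazy '<.*?>' tries to match as LITTLE as possible.

String: '<cxbcbax><end>'
Greedy '<.*>' starts at first '<' and extends to the LAST '>': '<cxbcbax><end>' (14 chars)
Lazy '<.*?>' starts at first '<' and stops at the FIRST '>': '<cxbcbax>' (9 chars)

9


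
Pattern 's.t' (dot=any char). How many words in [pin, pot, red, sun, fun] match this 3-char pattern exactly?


Pattern 's.t' means: starts with 's', any single char, ends with 't'.
Checking each word (must be exactly 3 chars):
  'pin' (len=3): no
  'pot' (len=3): no
  'red' (len=3): no
  'sun' (len=3): no
  'fun' (len=3): no
Matching words: []
Total: 0

0


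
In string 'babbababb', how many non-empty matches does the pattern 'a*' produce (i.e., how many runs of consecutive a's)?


Pattern 'a*' matches zero or more a's. We want non-empty runs of consecutive a's.
String: 'babbababb'
Walking through the string to find runs of a's:
  Run 1: positions 1-1 -> 'a'
  Run 2: positions 4-4 -> 'a'
  Run 3: positions 6-6 -> 'a'
Non-empty runs found: ['a', 'a', 'a']
Count: 3

3


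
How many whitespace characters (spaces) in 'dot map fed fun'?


\s matches whitespace characters (spaces, tabs, etc.).
Text: 'dot map fed fun'
This text has 4 words separated by spaces.
Number of spaces = number of words - 1 = 4 - 1 = 3

3


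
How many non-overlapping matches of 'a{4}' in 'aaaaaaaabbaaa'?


Pattern 'a{4}' matches exactly 4 consecutive a's (greedy, non-overlapping).
String: 'aaaaaaaabbaaa'
Scanning for runs of a's:
  Run at pos 0: 'aaaaaaaa' (length 8) -> 2 match(es)
  Run at pos 10: 'aaa' (length 3) -> 0 match(es)
Matches found: ['aaaa', 'aaaa']
Total: 2

2


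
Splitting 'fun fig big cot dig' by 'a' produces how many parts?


Splitting by 'a' breaks the string at each occurrence of the separator.
Text: 'fun fig big cot dig'
Parts after split:
  Part 1: 'fun fig big cot dig'
Total parts: 1

1


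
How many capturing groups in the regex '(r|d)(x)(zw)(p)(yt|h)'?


To count capturing groups, count each '(' that starts a group.
Pattern: '(r|d)(x)(zw)(p)(yt|h)'
Walking through the pattern:
  Position 0: '(' -> group #1
  Position 5: '(' -> group #2
  Position 8: '(' -> group #3
  Position 12: '(' -> group #4
  Position 15: '(' -> group #5
Total capturing groups: 5

5


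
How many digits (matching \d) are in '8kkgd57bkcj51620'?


\d matches any digit 0-9.
Scanning '8kkgd57bkcj51620':
  pos 0: '8' -> DIGIT
  pos 5: '5' -> DIGIT
  pos 6: '7' -> DIGIT
  pos 11: '5' -> DIGIT
  pos 12: '1' -> DIGIT
  pos 13: '6' -> DIGIT
  pos 14: '2' -> DIGIT
  pos 15: '0' -> DIGIT
Digits found: ['8', '5', '7', '5', '1', '6', '2', '0']
Total: 8

8


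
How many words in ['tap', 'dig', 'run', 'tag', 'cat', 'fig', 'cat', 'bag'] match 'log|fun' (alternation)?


Alternation 'log|fun' matches either 'log' or 'fun'.
Checking each word:
  'tap' -> no
  'dig' -> no
  'run' -> no
  'tag' -> no
  'cat' -> no
  'fig' -> no
  'cat' -> no
  'bag' -> no
Matches: []
Count: 0

0


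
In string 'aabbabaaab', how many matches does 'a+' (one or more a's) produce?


Pattern 'a+' matches one or more consecutive a's.
String: 'aabbabaaab'
Scanning for runs of a:
  Match 1: 'aa' (length 2)
  Match 2: 'a' (length 1)
  Match 3: 'aaa' (length 3)
Total matches: 3

3


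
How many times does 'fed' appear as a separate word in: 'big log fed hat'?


Scanning each word for exact match 'fed':
  Word 1: 'big' -> no
  Word 2: 'log' -> no
  Word 3: 'fed' -> MATCH
  Word 4: 'hat' -> no
Total matches: 1

1


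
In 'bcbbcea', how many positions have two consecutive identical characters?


Looking for consecutive identical characters in 'bcbbcea':
  pos 0-1: 'b' vs 'c' -> different
  pos 1-2: 'c' vs 'b' -> different
  pos 2-3: 'b' vs 'b' -> MATCH ('bb')
  pos 3-4: 'b' vs 'c' -> different
  pos 4-5: 'c' vs 'e' -> different
  pos 5-6: 'e' vs 'a' -> different
Consecutive identical pairs: ['bb']
Count: 1

1


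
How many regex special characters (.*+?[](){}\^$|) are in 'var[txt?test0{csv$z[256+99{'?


Regex special characters are: . * + ? [ ] ( ) { } \ ^ $ |
Scanning 'var[txt?test0{csv$z[256+99{':
  pos 3: '[' -> SPECIAL
  pos 7: '?' -> SPECIAL
  pos 13: '{' -> SPECIAL
  pos 17: '$' -> SPECIAL
  pos 19: '[' -> SPECIAL
  pos 23: '+' -> SPECIAL
  pos 26: '{' -> SPECIAL
Special chars found: ['[', '?', '{', '$', '[', '+', '{']
Total: 7

7


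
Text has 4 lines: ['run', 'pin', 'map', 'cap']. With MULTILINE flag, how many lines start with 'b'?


With MULTILINE flag, ^ matches the start of each line.
Lines: ['run', 'pin', 'map', 'cap']
Checking which lines start with 'b':
  Line 1: 'run' -> no
  Line 2: 'pin' -> no
  Line 3: 'map' -> no
  Line 4: 'cap' -> no
Matching lines: []
Count: 0

0


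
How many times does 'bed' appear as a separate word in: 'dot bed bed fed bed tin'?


Scanning each word for exact match 'bed':
  Word 1: 'dot' -> no
  Word 2: 'bed' -> MATCH
  Word 3: 'bed' -> MATCH
  Word 4: 'fed' -> no
  Word 5: 'bed' -> MATCH
  Word 6: 'tin' -> no
Total matches: 3

3


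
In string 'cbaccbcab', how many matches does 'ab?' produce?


Pattern 'ab?' matches 'a' optionally followed by 'b'.
String: 'cbaccbcab'
Scanning left to right for 'a' then checking next char:
  Match 1: 'a' (a not followed by b)
  Match 2: 'ab' (a followed by b)
Total matches: 2

2


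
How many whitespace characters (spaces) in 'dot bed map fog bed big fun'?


\s matches whitespace characters (spaces, tabs, etc.).
Text: 'dot bed map fog bed big fun'
This text has 7 words separated by spaces.
Number of spaces = number of words - 1 = 7 - 1 = 6

6


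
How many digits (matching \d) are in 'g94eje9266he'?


\d matches any digit 0-9.
Scanning 'g94eje9266he':
  pos 1: '9' -> DIGIT
  pos 2: '4' -> DIGIT
  pos 6: '9' -> DIGIT
  pos 7: '2' -> DIGIT
  pos 8: '6' -> DIGIT
  pos 9: '6' -> DIGIT
Digits found: ['9', '4', '9', '2', '6', '6']
Total: 6

6


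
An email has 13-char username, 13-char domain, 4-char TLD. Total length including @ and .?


An email address has format: username@domain.tld
Username length: 13
'@' character: 1
Domain length: 13
'.' character: 1
TLD length: 4
Total = 13 + 1 + 13 + 1 + 4 = 32

32


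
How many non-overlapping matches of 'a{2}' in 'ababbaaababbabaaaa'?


Pattern 'a{2}' matches exactly 2 consecutive a's (greedy, non-overlapping).
String: 'ababbaaababbabaaaa'
Scanning for runs of a's:
  Run at pos 0: 'a' (length 1) -> 0 match(es)
  Run at pos 2: 'a' (length 1) -> 0 match(es)
  Run at pos 5: 'aaa' (length 3) -> 1 match(es)
  Run at pos 9: 'a' (length 1) -> 0 match(es)
  Run at pos 12: 'a' (length 1) -> 0 match(es)
  Run at pos 14: 'aaaa' (length 4) -> 2 match(es)
Matches found: ['aa', 'aa', 'aa']
Total: 3

3


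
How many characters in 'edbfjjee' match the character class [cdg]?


Character class [cdg] matches any of: {c, d, g}
Scanning string 'edbfjjee' character by character:
  pos 0: 'e' -> no
  pos 1: 'd' -> MATCH
  pos 2: 'b' -> no
  pos 3: 'f' -> no
  pos 4: 'j' -> no
  pos 5: 'j' -> no
  pos 6: 'e' -> no
  pos 7: 'e' -> no
Total matches: 1

1


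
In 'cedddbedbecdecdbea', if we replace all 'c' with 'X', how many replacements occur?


re.sub('c', 'X', text) replaces every occurrence of 'c' with 'X'.
Text: 'cedddbedbecdecdbea'
Scanning for 'c':
  pos 0: 'c' -> replacement #1
  pos 10: 'c' -> replacement #2
  pos 13: 'c' -> replacement #3
Total replacements: 3

3


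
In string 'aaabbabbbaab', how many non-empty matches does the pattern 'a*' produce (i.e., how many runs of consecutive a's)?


Pattern 'a*' matches zero or more a's. We want non-empty runs of consecutive a's.
String: 'aaabbabbbaab'
Walking through the string to find runs of a's:
  Run 1: positions 0-2 -> 'aaa'
  Run 2: positions 5-5 -> 'a'
  Run 3: positions 9-10 -> 'aa'
Non-empty runs found: ['aaa', 'a', 'aa']
Count: 3

3


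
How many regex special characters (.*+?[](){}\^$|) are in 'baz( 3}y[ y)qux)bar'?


Regex special characters are: . * + ? [ ] ( ) { } \ ^ $ |
Scanning 'baz( 3}y[ y)qux)bar':
  pos 3: '(' -> SPECIAL
  pos 6: '}' -> SPECIAL
  pos 8: '[' -> SPECIAL
  pos 11: ')' -> SPECIAL
  pos 15: ')' -> SPECIAL
Special chars found: ['(', '}', '[', ')', ')']
Total: 5

5


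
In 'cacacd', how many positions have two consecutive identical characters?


Looking for consecutive identical characters in 'cacacd':
  pos 0-1: 'c' vs 'a' -> different
  pos 1-2: 'a' vs 'c' -> different
  pos 2-3: 'c' vs 'a' -> different
  pos 3-4: 'a' vs 'c' -> different
  pos 4-5: 'c' vs 'd' -> different
Consecutive identical pairs: []
Count: 0

0


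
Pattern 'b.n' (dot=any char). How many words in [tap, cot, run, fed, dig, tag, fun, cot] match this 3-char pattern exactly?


Pattern 'b.n' means: starts with 'b', any single char, ends with 'n'.
Checking each word (must be exactly 3 chars):
  'tap' (len=3): no
  'cot' (len=3): no
  'run' (len=3): no
  'fed' (len=3): no
  'dig' (len=3): no
  'tag' (len=3): no
  'fun' (len=3): no
  'cot' (len=3): no
Matching words: []
Total: 0

0


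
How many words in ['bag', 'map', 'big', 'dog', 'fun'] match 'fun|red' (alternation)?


Alternation 'fun|red' matches either 'fun' or 'red'.
Checking each word:
  'bag' -> no
  'map' -> no
  'big' -> no
  'dog' -> no
  'fun' -> MATCH
Matches: ['fun']
Count: 1

1


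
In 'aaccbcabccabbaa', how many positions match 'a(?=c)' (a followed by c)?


Lookahead 'a(?=c)' matches 'a' only when followed by 'c'.
String: 'aaccbcabccabbaa'
Checking each position where char is 'a':
  pos 0: 'a' -> no (next='a')
  pos 1: 'a' -> MATCH (next='c')
  pos 6: 'a' -> no (next='b')
  pos 10: 'a' -> no (next='b')
  pos 13: 'a' -> no (next='a')
Matching positions: [1]
Count: 1

1


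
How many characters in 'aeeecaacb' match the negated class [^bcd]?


Negated class [^bcd] matches any char NOT in {b, c, d}
Scanning 'aeeecaacb':
  pos 0: 'a' -> MATCH
  pos 1: 'e' -> MATCH
  pos 2: 'e' -> MATCH
  pos 3: 'e' -> MATCH
  pos 4: 'c' -> no (excluded)
  pos 5: 'a' -> MATCH
  pos 6: 'a' -> MATCH
  pos 7: 'c' -> no (excluded)
  pos 8: 'b' -> no (excluded)
Total matches: 6

6


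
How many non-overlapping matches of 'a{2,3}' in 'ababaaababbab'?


Pattern 'a{2,3}' matches between 2 and 3 consecutive a's (greedy).
String: 'ababaaababbab'
Finding runs of a's and applying greedy matching:
  Run at pos 0: 'a' (length 1)
  Run at pos 2: 'a' (length 1)
  Run at pos 4: 'aaa' (length 3)
  Run at pos 8: 'a' (length 1)
  Run at pos 11: 'a' (length 1)
Matches: ['aaa']
Count: 1

1


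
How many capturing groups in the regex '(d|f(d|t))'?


To count capturing groups, count each '(' that starts a group.
Pattern: '(d|f(d|t))'
Walking through the pattern:
  Position 0: '(' -> group #1
  Position 4: '(' -> group #2
Total capturing groups: 2

2


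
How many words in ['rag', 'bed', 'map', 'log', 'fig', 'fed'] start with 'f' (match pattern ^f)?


Pattern ^f anchors to start of word. Check which words begin with 'f':
  'rag' -> no
  'bed' -> no
  'map' -> no
  'log' -> no
  'fig' -> MATCH (starts with 'f')
  'fed' -> MATCH (starts with 'f')
Matching words: ['fig', 'fed']
Count: 2

2


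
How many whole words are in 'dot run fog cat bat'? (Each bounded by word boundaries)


Word boundaries (\b) mark the start/end of each word.
Text: 'dot run fog cat bat'
Splitting by whitespace:
  Word 1: 'dot'
  Word 2: 'run'
  Word 3: 'fog'
  Word 4: 'cat'
  Word 5: 'bat'
Total whole words: 5

5


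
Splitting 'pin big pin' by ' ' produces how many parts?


Splitting by ' ' breaks the string at each occurrence of the separator.
Text: 'pin big pin'
Parts after split:
  Part 1: 'pin'
  Part 2: 'big'
  Part 3: 'pin'
Total parts: 3

3


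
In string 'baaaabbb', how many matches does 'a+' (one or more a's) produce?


Pattern 'a+' matches one or more consecutive a's.
String: 'baaaabbb'
Scanning for runs of a:
  Match 1: 'aaaa' (length 4)
Total matches: 1

1


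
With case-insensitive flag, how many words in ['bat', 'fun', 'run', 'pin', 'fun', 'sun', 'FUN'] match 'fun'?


Case-insensitive matching: compare each word's lowercase form to 'fun'.
  'bat' -> lower='bat' -> no
  'fun' -> lower='fun' -> MATCH
  'run' -> lower='run' -> no
  'pin' -> lower='pin' -> no
  'fun' -> lower='fun' -> MATCH
  'sun' -> lower='sun' -> no
  'FUN' -> lower='fun' -> MATCH
Matches: ['fun', 'fun', 'FUN']
Count: 3

3


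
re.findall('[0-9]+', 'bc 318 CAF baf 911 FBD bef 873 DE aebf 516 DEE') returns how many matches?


Pattern '[0-9]+' finds one or more digits.
Text: 'bc 318 CAF baf 911 FBD bef 873 DE aebf 516 DEE'
Scanning for matches:
  Match 1: '318'
  Match 2: '911'
  Match 3: '873'
  Match 4: '516'
Total matches: 4

4


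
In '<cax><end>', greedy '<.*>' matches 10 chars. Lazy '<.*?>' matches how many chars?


Greedy '<.*>' tries to match as MUCH as possible.
Lazy '<.*?>' tries to match as LITTLE as possible.

String: '<cax><end>'
Greedy '<.*>' starts at first '<' and extends to the LAST '>': '<cax><end>' (10 chars)
Lazy '<.*?>' starts at first '<' and stops at the FIRST '>': '<cax>' (5 chars)

5


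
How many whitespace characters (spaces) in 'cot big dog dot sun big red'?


\s matches whitespace characters (spaces, tabs, etc.).
Text: 'cot big dog dot sun big red'
This text has 7 words separated by spaces.
Number of spaces = number of words - 1 = 7 - 1 = 6

6


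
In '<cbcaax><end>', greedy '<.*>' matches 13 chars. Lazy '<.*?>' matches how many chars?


Greedy '<.*>' tries to match as MUCH as possible.
Lazy '<.*?>' tries to match as LITTLE as possible.

String: '<cbcaax><end>'
Greedy '<.*>' starts at first '<' and extends to the LAST '>': '<cbcaax><end>' (13 chars)
Lazy '<.*?>' starts at first '<' and stops at the FIRST '>': '<cbcaax>' (8 chars)

8
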